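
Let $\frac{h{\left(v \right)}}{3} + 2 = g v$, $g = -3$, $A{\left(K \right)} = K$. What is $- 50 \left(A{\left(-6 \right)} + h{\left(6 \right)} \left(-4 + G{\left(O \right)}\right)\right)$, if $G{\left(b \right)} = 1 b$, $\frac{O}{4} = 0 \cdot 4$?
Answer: $-11700$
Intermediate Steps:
$O = 0$ ($O = 4 \cdot 0 \cdot 4 = 4 \cdot 0 = 0$)
$h{\left(v \right)} = -6 - 9 v$ ($h{\left(v \right)} = -6 + 3 \left(- 3 v\right) = -6 - 9 v$)
$G{\left(b \right)} = b$
$- 50 \left(A{\left(-6 \right)} + h{\left(6 \right)} \left(-4 + G{\left(O \right)}\right)\right) = - 50 \left(-6 + \left(-6 - 54\right) \left(-4 + 0\right)\right) = - 50 \left(-6 + \left(-6 - 54\right) \left(-4\right)\right) = - 50 \left(-6 - -240\right) = - 50 \left(-6 + 240\right) = \left(-50\right) 234 = -11700$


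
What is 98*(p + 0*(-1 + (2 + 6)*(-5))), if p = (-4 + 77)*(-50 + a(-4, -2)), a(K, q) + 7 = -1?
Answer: -414932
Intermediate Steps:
a(K, q) = -8 (a(K, q) = -7 - 1 = -8)
p = -4234 (p = (-4 + 77)*(-50 - 8) = 73*(-58) = -4234)
98*(p + 0*(-1 + (2 + 6)*(-5))) = 98*(-4234 + 0*(-1 + (2 + 6)*(-5))) = 98*(-4234 + 0*(-1 + 8*(-5))) = 98*(-4234 + 0*(-1 - 40)) = 98*(-4234 + 0*(-41)) = 98*(-4234 + 0) = 98*(-4234) = -414932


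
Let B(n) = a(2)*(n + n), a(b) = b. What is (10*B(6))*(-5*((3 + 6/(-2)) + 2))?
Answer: -2400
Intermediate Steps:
B(n) = 4*n (B(n) = 2*(n + n) = 2*(2*n) = 4*n)
(10*B(6))*(-5*((3 + 6/(-2)) + 2)) = (10*(4*6))*(-5*((3 + 6/(-2)) + 2)) = (10*24)*(-5*((3 + 6*(-½)) + 2)) = 240*(-5*((3 - 3) + 2)) = 240*(-5*(0 + 2)) = 240*(-5*2) = 240*(-10) = -2400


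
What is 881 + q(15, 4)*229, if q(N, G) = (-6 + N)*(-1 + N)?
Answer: 29735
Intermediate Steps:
q(N, G) = (-1 + N)*(-6 + N)
881 + q(15, 4)*229 = 881 + (6 + 15² - 7*15)*229 = 881 + (6 + 225 - 105)*229 = 881 + 126*229 = 881 + 28854 = 29735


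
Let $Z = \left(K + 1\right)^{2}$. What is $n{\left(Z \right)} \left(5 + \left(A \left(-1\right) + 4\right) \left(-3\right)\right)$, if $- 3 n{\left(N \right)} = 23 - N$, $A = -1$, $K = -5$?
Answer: $\frac{70}{3} \approx 23.333$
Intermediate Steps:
$Z = 16$ ($Z = \left(-5 + 1\right)^{2} = \left(-4\right)^{2} = 16$)
$n{\left(N \right)} = - \frac{23}{3} + \frac{N}{3}$ ($n{\left(N \right)} = - \frac{23 - N}{3} = - \frac{23}{3} + \frac{N}{3}$)
$n{\left(Z \right)} \left(5 + \left(A \left(-1\right) + 4\right) \left(-3\right)\right) = \left(- \frac{23}{3} + \frac{1}{3} \cdot 16\right) \left(5 + \left(\left(-1\right) \left(-1\right) + 4\right) \left(-3\right)\right) = \left(- \frac{23}{3} + \frac{16}{3}\right) \left(5 + \left(1 + 4\right) \left(-3\right)\right) = - \frac{7 \left(5 + 5 \left(-3\right)\right)}{3} = - \frac{7 \left(5 - 15\right)}{3} = \left(- \frac{7}{3}\right) \left(-10\right) = \frac{70}{3}$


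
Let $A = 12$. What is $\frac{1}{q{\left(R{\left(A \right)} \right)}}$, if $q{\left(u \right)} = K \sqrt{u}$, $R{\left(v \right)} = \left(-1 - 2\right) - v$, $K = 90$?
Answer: $- \frac{i \sqrt{15}}{1350} \approx - 0.0028689 i$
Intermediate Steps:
$R{\left(v \right)} = -3 - v$
$q{\left(u \right)} = 90 \sqrt{u}$
$\frac{1}{q{\left(R{\left(A \right)} \right)}} = \frac{1}{90 \sqrt{-3 - 12}} = \frac{1}{90 \sqrt{-15}} = \frac{1}{90 i \sqrt{15}} = - \frac{i \sqrt{15}}{1350}$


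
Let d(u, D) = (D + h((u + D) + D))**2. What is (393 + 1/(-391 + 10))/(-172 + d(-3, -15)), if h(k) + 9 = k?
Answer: 149732/1172337 ≈ 0.12772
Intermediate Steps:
h(k) = -9 + k
d(u, D) = (-9 + u + 3*D)**2 (d(u, D) = (D + (-9 + ((u + D) + D)))**2 = (D + (-9 + ((D + u) + D)))**2 = (D + (-9 + (u + 2*D)))**2 = (D + (-9 + u + 2*D))**2 = (-9 + u + 3*D)**2)
(393 + 1/(-391 + 10))/(-172 + d(-3, -15)) = (393 + 1/(-391 + 10))/(-172 + (-9 - 3 + 3*(-15))**2) = (393 + 1/(-381))/(-172 + (-9 - 3 - 45)**2) = (393 - 1/381)/(-172 + (-57)**2) = 149732/(381*(-172 + 3249)) = (149732/381)/3077 = (149732/381)*(1/3077) = 149732/1172337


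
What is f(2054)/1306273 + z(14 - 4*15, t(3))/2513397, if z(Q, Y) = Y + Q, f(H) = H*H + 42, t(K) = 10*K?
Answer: 10603895479958/3283182639381 ≈ 3.2298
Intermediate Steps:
f(H) = 42 + H² (f(H) = H² + 42 = 42 + H²)
z(Q, Y) = Q + Y
f(2054)/1306273 + z(14 - 4*15, t(3))/2513397 = (42 + 2054²)/1306273 + ((14 - 4*15) + 10*3)/2513397 = (42 + 4218916)*(1/1306273) + ((14 - 60) + 30)*(1/2513397) = 4218958*(1/1306273) + (-46 + 30)*(1/2513397) = 4218958/1306273 - 16*1/2513397 = 4218958/1306273 - 16/2513397 = 10603895479958/3283182639381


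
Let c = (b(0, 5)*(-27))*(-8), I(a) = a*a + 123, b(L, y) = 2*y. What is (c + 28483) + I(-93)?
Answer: 39415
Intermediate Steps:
I(a) = 123 + a² (I(a) = a² + 123 = 123 + a²)
c = 2160 (c = ((2*5)*(-27))*(-8) = (10*(-27))*(-8) = -270*(-8) = 2160)
(c + 28483) + I(-93) = (2160 + 28483) + (123 + (-93)²) = 30643 + (123 + 8649) = 30643 + 8772 = 39415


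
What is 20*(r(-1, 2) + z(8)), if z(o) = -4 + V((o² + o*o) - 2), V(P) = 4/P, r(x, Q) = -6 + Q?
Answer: -10040/63 ≈ -159.36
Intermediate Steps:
z(o) = -4 + 4/(-2 + 2*o²) (z(o) = -4 + 4/((o² + o*o) - 2) = -4 + 4/((o² + o²) - 2) = -4 + 4/(2*o² - 2) = -4 + 4/(-2 + 2*o²))
20*(r(-1, 2) + z(8)) = 20*((-6 + 2) + 2*(3 - 2*8²)/(-1 + 8²)) = 20*(-4 + 2*(3 - 2*64)/(-1 + 64)) = 20*(-4 + 2*(3 - 128)/63) = 20*(-4 + 2*(1/63)*(-125)) = 20*(-4 - 250/63) = 20*(-502/63) = -10040/63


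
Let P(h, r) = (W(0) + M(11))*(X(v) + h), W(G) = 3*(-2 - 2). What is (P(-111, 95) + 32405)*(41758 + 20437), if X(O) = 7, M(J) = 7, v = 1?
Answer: 2047770375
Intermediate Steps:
W(G) = -12 (W(G) = 3*(-4) = -12)
P(h, r) = -35 - 5*h (P(h, r) = (-12 + 7)*(7 + h) = -5*(7 + h) = -35 - 5*h)
(P(-111, 95) + 32405)*(41758 + 20437) = ((-35 - 5*(-111)) + 32405)*(41758 + 20437) = ((-35 + 555) + 32405)*62195 = (520 + 32405)*62195 = 32925*62195 = 2047770375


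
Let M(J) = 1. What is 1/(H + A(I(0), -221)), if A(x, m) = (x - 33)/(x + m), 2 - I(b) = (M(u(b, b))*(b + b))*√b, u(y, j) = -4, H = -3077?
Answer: -219/673832 ≈ -0.00032501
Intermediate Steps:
I(b) = 2 - 2*b^(3/2) (I(b) = 2 - 1*(b + b)*√b = 2 - 1*(2*b)*√b = 2 - 2*b*√b = 2 - 2*b^(3/2))
A(x, m) = (-33 + x)/(m + x)
1/(H + A(I(0), -221)) = 1/(-3077 + (-33 + (2 - 2*0^(3/2)))/(-221 + (2 - 2*0^(3/2)))) = 1/(-3077 + (-33 + (2 - 2*0))/(-221 + (2 - 2*0))) = 1/(-3077 + (-33 + (2 + 0))/(-221 + (2 + 0))) = 1/(-3077 + (-33 + 2)/(-221 + 2)) = 1/(-3077 - 31/(-219)) = 1/(-3077 - 1/219*(-31)) = 1/(-3077 + 31/219) = 1/(-673832/219) = -219/673832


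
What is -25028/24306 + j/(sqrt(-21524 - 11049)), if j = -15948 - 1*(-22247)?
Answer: -12514/12153 - 6299*I*sqrt(32573)/32573 ≈ -1.0297 - 34.901*I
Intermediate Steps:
j = 6299 (j = -15948 + 22247 = 6299)
-25028/24306 + j/(sqrt(-21524 - 11049)) = -25028/24306 + 6299/(sqrt(-21524 - 11049)) = -25028*1/24306 + 6299/(sqrt(-32573)) = -12514/12153 + 6299/((I*sqrt(32573))) = -12514/12153 + 6299*(-I*sqrt(32573)/32573) = -12514/12153 - 6299*I*sqrt(32573)/32573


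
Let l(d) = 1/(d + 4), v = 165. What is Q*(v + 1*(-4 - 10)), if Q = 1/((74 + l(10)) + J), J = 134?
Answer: 2114/2913 ≈ 0.72571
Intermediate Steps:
l(d) = 1/(4 + d)
Q = 14/2913 (Q = 1/((74 + 1/(4 + 10)) + 134) = 1/((74 + 1/14) + 134) = 1/(1037/14 + 134) = 1/(2913/14) = 14/2913 ≈ 0.0048060)
Q*(v + 1*(-4 - 10)) = 14*(165 + 1*(-4 - 10))/2913 = 14*(165 + 1*(-14))/2913 = 14*(165 - 14)/2913 = (14/2913)*151 = 2114/2913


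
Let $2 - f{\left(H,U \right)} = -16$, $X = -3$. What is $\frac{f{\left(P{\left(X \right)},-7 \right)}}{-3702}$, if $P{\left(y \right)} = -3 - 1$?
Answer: $- \frac{3}{617} \approx -0.0048622$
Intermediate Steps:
$P{\left(y \right)} = -4$ ($P{\left(y \right)} = -3 - 1 = -4$)
$f{\left(H,U \right)} = 18$ ($f{\left(H,U \right)} = 2 - -16 = 2 + 16 = 18$)
$\frac{f{\left(P{\left(X \right)},-7 \right)}}{-3702} = \frac{18}{-3702} = 18 \left(- \frac{1}{3702}\right) = - \frac{3}{617}$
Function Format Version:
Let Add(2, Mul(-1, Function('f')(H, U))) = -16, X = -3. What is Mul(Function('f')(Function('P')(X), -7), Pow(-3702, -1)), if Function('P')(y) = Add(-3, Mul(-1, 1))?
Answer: Rational(-3, 617) ≈ -0.0048622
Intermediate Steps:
Function('P')(y) = -4 (Function('P')(y) = Add(-3, -1) = -4)
Function('f')(H, U) = 18 (Function('f')(H, U) = Add(2, Mul(-1, -16)) = Add(2, 16) = 18)
Mul(Function('f')(Function('P')(X), -7), Pow(-3702, -1)) = Mul(18, Pow(-3702, -1)) = Mul(18, Rational(-1, 3702)) = Rational(-3, 617)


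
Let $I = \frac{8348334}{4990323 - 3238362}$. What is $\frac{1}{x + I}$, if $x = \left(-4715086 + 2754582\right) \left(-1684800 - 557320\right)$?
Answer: $\frac{583987}{2567023029527132538} \approx 2.275 \cdot 10^{-13}$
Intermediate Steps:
$I = \frac{2782778}{583987}$ ($I = \frac{8348334}{4990323 - 3238362} = \frac{8348334}{1751961} = 8348334 \cdot \frac{1}{1751961} = \frac{2782778}{583987} \approx 4.7651$)
$x = 4395685228480$ ($x = \left(-1960504\right) \left(-2242120\right) = 4395685228480$)
$\frac{1}{x + I} = \frac{1}{4395685228480 + \frac{2782778}{583987}} = \frac{1}{\frac{2567023029527132538}{583987}} = \frac{583987}{2567023029527132538}$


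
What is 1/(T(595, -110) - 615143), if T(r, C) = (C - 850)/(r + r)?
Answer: -119/73202113 ≈ -1.6256e-6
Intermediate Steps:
T(r, C) = (-850 + C)/(2*r) (T(r, C) = (-850 + C)/((2*r)) = (-850 + C)*(1/(2*r)) = (-850 + C)/(2*r))
1/(T(595, -110) - 615143) = 1/((1/2)*(-850 - 110)/595 - 615143) = 1/((1/2)*(1/595)*(-960) - 615143) = 1/(-96/119 - 615143) = 1/(-73202113/119) = -119/73202113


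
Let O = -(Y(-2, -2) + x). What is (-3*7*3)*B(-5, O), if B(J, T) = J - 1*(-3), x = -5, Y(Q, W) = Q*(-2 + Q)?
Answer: 126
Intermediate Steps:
O = -3 (O = -(-2*(-2 - 2) - 5) = -(-2*(-4) - 5) = -(8 - 5) = -1*3 = -3)
B(J, T) = 3 + J (B(J, T) = J + 3 = 3 + J)
(-3*7*3)*B(-5, O) = (-3*7*3)*(3 - 5) = -21*3*(-2) = -63*(-2) = 126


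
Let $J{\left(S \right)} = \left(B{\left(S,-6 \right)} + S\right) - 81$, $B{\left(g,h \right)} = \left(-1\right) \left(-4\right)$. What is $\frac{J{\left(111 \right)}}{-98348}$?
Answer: $- \frac{17}{49174} \approx -0.00034571$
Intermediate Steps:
$B{\left(g,h \right)} = 4$
$J{\left(S \right)} = -77 + S$ ($J{\left(S \right)} = \left(4 + S\right) - 81 = -77 + S$)
$\frac{J{\left(111 \right)}}{-98348} = \frac{-77 + 111}{-98348} = 34 \left(- \frac{1}{98348}\right) = - \frac{17}{49174}$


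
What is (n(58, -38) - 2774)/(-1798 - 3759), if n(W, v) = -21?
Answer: 2795/5557 ≈ 0.50297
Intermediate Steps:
(n(58, -38) - 2774)/(-1798 - 3759) = (-21 - 2774)/(-1798 - 3759) = -2795/(-5557) = -2795*(-1/5557) = 2795/5557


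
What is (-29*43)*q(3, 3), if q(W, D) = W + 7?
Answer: -12470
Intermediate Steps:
q(W, D) = 7 + W
(-29*43)*q(3, 3) = (-29*43)*(7 + 3) = -1247*10 = -12470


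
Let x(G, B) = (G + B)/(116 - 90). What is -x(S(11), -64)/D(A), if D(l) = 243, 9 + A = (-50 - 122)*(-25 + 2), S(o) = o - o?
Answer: 32/3159 ≈ 0.010130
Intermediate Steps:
S(o) = 0
x(G, B) = B/26 + G/26 (x(G, B) = (B + G)/26 = (B + G)*(1/26) = B/26 + G/26)
A = 3947 (A = -9 + (-50 - 122)*(-25 + 2) = -9 - 172*(-23) = -9 + 3956 = 3947)
-x(S(11), -64)/D(A) = -((1/26)*(-64) + (1/26)*0)/243 = -(-32/13 + 0)/243 = -(-32)/(13*243) = -1*(-32/3159) = 32/3159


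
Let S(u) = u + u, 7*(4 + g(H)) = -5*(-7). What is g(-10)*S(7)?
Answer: 14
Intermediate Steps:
g(H) = 1 (g(H) = -4 + (-5*(-7))/7 = -4 + (1/7)*35 = -4 + 5 = 1)
S(u) = 2*u
g(-10)*S(7) = 1*(2*7) = 1*14 = 14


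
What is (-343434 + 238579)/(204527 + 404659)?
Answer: -104855/609186 ≈ -0.17212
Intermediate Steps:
(-343434 + 238579)/(204527 + 404659) = -104855/609186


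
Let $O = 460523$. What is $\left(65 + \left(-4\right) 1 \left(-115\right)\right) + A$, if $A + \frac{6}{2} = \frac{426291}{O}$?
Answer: $\frac{240819297}{460523} \approx 522.93$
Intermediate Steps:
$A = - \frac{955278}{460523}$ ($A = -3 + \frac{426291}{460523} = - \frac{955278}{460523} \approx -2.0743$)
$\left(65 + \left(-4\right) 1 \left(-115\right)\right) + A = \left(65 + \left(-4\right) 1 \left(-115\right)\right) - \frac{955278}{460523} = \left(65 - -460\right) - \frac{955278}{460523} = \left(65 + 460\right) - \frac{955278}{460523} = 525 - \frac{955278}{460523} = \frac{240819297}{460523}$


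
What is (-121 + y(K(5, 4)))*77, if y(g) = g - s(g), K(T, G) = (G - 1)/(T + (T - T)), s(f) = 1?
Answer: -46739/5 ≈ -9347.8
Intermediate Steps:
K(T, G) = (-1 + G)/T (K(T, G) = (-1 + G)/(T + 0) = (-1 + G)/T)
y(g) = -1 + g (y(g) = g - 1*1 = g - 1 = -1 + g)
(-121 + y(K(5, 4)))*77 = (-121 + (-1 + (-1 + 4)/5))*77 = (-121 + (-1 + (⅕)*3))*77 = (-121 + (-1 + ⅗))*77 = (-121 - ⅖)*77 = -607/5*77 = -46739/5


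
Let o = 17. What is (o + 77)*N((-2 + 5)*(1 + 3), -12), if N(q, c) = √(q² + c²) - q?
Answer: -1128 + 1128*√2 ≈ 467.23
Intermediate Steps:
N(q, c) = √(c² + q²) - q
(o + 77)*N((-2 + 5)*(1 + 3), -12) = (17 + 77)*(√((-12)² + ((-2 + 5)*(1 + 3))²) - (-2 + 5)*(1 + 3)) = 94*(√(144 + (3*4)²) - 3*4) = 94*(√(144 + 12²) - 1*12) = 94*(√(144 + 144) - 12) = 94*(√288 - 12) = 94*(12*√2 - 12) = 94*(-12 + 12*√2) = -1128 + 1128*√2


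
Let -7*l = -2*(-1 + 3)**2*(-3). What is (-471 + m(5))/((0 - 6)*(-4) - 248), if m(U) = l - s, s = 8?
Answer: 3377/1568 ≈ 2.1537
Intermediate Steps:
l = -24/7 (l = -(-2*(-1 + 3)**2)*(-3)/7 = -(-2*2**2)*(-3)/7 = -(-2*4)*(-3)/7 = -(-8)*(-3)/7 = -1/7*24 = -24/7 ≈ -3.4286)
m(U) = -80/7 (m(U) = -24/7 - 1*8 = -24/7 - 8 = -80/7)
(-471 + m(5))/((0 - 6)*(-4) - 248) = (-471 - 80/7)/((0 - 6)*(-4) - 248) = -3377/(7*(-6*(-4) - 248)) = -3377/(7*(24 - 248)) = -3377/7/(-224) = -3377/7*(-1/224) = 3377/1568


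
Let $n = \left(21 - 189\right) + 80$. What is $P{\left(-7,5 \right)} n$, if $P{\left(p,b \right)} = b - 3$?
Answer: $-176$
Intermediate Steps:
$P{\left(p,b \right)} = -3 + b$
$n = -88$ ($n = -168 + 80 = -88$)
$P{\left(-7,5 \right)} n = \left(-3 + 5\right) \left(-88\right) = 2 \left(-88\right) = -176$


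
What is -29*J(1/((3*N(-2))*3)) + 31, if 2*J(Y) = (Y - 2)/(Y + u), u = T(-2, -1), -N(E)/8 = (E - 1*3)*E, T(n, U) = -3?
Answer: 92193/4322 ≈ 21.331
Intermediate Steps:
N(E) = -8*E*(-3 + E) (N(E) = -8*(E - 1*3)*E = -8*(E - 3)*E = -8*(-3 + E)*E = -8*E*(-3 + E))
u = -3
J(Y) = (-2 + Y)/(2*(-3 + Y)) (J(Y) = ((Y - 2)/(Y - 3))/2 = ((-2 + Y)/(-3 + Y))/2 = (-2 + Y)/(2*(-3 + Y)))
-29*J(1/((3*N(-2))*3)) + 31 = -29*(-2 + 1/((3*(8*(-2)*(3 - 1*(-2))))*3))/(2*(-3 + 1/((3*(8*(-2)*(3 - 1*(-2))))*3))) + 31 = -29*(-2 + 1/((3*(8*(-2)*(3 + 2)))*3))/(2*(-3 + 1/((3*(8*(-2)*(3 + 2)))*3))) + 31 = -29*(-2 + 1/((3*(8*(-2)*5))*3))/(2*(-3 + 1/((3*(8*(-2)*5))*3))) + 31 = -29*(-2 + 1/((3*(-80))*3))/(2*(-3 + 1/((3*(-80))*3))) + 31 = -29*(-2 + 1/(-240*3))/(2*(-3 + 1/(-240*3))) + 31 = -29*(-2 + 1/(-720))/(2*(-3 + 1/(-720))) + 31 = -29*(-2 - 1/720)/(2*(-3 - 1/720)) + 31 = -29*(-1441)/(2*(-2161/720)*720) + 31 = -29*(-720)*(-1441)/(2*2161*720) + 31 = -29*1441/4322 + 31 = -41789/4322 + 31 = 92193/4322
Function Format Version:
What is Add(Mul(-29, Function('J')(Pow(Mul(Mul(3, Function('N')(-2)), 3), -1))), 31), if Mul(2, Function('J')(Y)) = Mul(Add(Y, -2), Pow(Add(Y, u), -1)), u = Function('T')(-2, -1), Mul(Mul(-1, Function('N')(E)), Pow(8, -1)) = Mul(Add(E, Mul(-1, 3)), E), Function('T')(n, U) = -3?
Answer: Rational(92193, 4322) ≈ 21.331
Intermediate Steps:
Function('N')(E) = Mul(-8, E, Add(-3, E)) (Function('N')(E) = Mul(-8, Mul(Add(E, Mul(-1, 3)), E)) = Mul(-8, Mul(Add(E, -3), E)) = Mul(-8, Mul(Add(-3, E), E)) = Mul(-8, Mul(E, Add(-3, E))) = Mul(-8, E, Add(-3, E)))
u = -3
Function('J')(Y) = Mul(Rational(1, 2), Pow(Add(-3, Y), -1), Add(-2, Y)) (Function('J')(Y) = Mul(Rational(1, 2), Mul(Add(Y, -2), Pow(Add(Y, -3), -1))) = Mul(Rational(1, 2), Mul(Add(-2, Y), Pow(Add(-3, Y), -1))) = Mul(Rational(1, 2), Mul(Pow(Add(-3, Y), -1), Add(-2, Y))) = Mul(Rational(1, 2), Pow(Add(-3, Y), -1), Add(-2, Y)))
Add(Mul(-29, Function('J')(Pow(Mul(Mul(3, Function('N')(-2)), 3), -1))), 31) = Add(Mul(-29, Mul(Rational(1, 2), Pow(Add(-3, Pow(Mul(Mul(3, Mul(8, -2, Add(3, Mul(-1, -2)))), 3), -1)), -1), Add(-2, Pow(Mul(Mul(3, Mul(8, -2, Add(3, Mul(-1, -2)))), 3), -1)))), 31) = Add(Mul(-29, Mul(Rational(1, 2), Pow(Add(-3, Pow(Mul(Mul(3, Mul(8, -2, Add(3, 2))), 3), -1)), -1), Add(-2, Pow(Mul(Mul(3, Mul(8, -2, Add(3, 2))), 3), -1)))), 31) = Add(Mul(-29, Mul(Rational(1, 2), Pow(Add(-3, Pow(Mul(Mul(3, Mul(8, -2, 5)), 3), -1)), -1), Add(-2, Pow(Mul(Mul(3, Mul(8, -2, 5)), 3), -1)))), 31) = Add(Mul(-29, Mul(Rational(1, 2), Pow(Add(-3, Pow(Mul(Mul(3, -80), 3), -1)), -1), Add(-2, Pow(Mul(Mul(3, -80), 3), -1)))), 31) = Add(Mul(-29, Mul(Rational(1, 2), Pow(Add(-3, Pow(Mul(-240, 3), -1)), -1), Add(-2, Pow(Mul(-240, 3), -1)))), 31) = Add(Mul(-29, Mul(Rational(1, 2), Pow(Add(-3, Pow(-720, -1)), -1), Add(-2, Pow(-720, -1)))), 31) = Add(Mul(-29, Mul(Rational(1, 2), Pow(Add(-3, Rational(-1, 720)), -1), Add(-2, Rational(-1, 720)))), 31) = Add(Mul(-29, Mul(Rational(1, 2), Pow(Rational(-2161, 720), -1), Rational(-1441, 720))), 31) = Add(Mul(-29, Mul(Rational(1, 2), Rational(-720, 2161), Rational(-1441, 720))), 31) = Add(Mul(-29, Rational(1441, 4322)), 31) = Add(Rational(-41789, 4322), 31) = Rational(92193, 4322)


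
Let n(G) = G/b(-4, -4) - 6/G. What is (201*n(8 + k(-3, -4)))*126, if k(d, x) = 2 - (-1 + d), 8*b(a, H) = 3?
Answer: 934650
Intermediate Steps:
b(a, H) = 3/8 (b(a, H) = (1/8)*3 = 3/8)
k(d, x) = 3 - d (k(d, x) = 2 + (1 - d) = 3 - d)
n(G) = -6/G + 8*G/3 (n(G) = G/(3/8) - 6/G = G*(8/3) - 6/G = 8*G/3 - 6/G = -6/G + 8*G/3)
(201*n(8 + k(-3, -4)))*126 = (201*(-6/(8 + (3 - 1*(-3))) + 8*(8 + (3 - 1*(-3)))/3))*126 = (201*(-6/(8 + (3 + 3)) + 8*(8 + (3 + 3))/3))*126 = (201*(-6/(8 + 6) + 8*(8 + 6)/3))*126 = (201*(-6/14 + (8/3)*14))*126 = (201*(-6*1/14 + 112/3))*126 = (201*(-3/7 + 112/3))*126 = (201*(775/21))*126 = (51925/7)*126 = 934650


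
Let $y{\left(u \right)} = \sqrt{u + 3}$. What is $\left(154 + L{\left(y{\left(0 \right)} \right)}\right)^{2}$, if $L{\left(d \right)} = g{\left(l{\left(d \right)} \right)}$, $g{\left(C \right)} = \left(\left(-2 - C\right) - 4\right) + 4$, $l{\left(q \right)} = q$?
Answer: $\left(152 - \sqrt{3}\right)^{2} \approx 22580.0$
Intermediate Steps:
$y{\left(u \right)} = \sqrt{3 + u}$
$g{\left(C \right)} = -2 - C$ ($g{\left(C \right)} = \left(-6 - C\right) + 4 = -2 - C$)
$L{\left(d \right)} = -2 - d$
$\left(154 + L{\left(y{\left(0 \right)} \right)}\right)^{2} = \left(154 - \left(2 + \sqrt{3 + 0}\right)\right)^{2} = \left(154 - \left(2 + \sqrt{3}\right)\right)^{2} = \left(152 - \sqrt{3}\right)^{2}$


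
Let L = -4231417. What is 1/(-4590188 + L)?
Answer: -1/8821605 ≈ -1.1336e-7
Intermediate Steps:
1/(-4590188 + L) = 1/(-4590188 - 4231417) = 1/(-8821605) = -1/8821605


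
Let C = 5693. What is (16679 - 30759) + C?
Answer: -8387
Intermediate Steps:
(16679 - 30759) + C = (16679 - 30759) + 5693 = -14080 + 5693 = -8387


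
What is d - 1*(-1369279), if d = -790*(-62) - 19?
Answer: 1418240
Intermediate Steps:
d = 48961 (d = 48980 - 19 = 48961)
d - 1*(-1369279) = 48961 - 1*(-1369279) = 48961 + 1369279 = 1418240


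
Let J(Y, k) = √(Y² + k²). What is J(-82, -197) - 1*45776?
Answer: -45776 + √45533 ≈ -45563.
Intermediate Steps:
J(-82, -197) - 1*45776 = √((-82)² + (-197)²) - 1*45776 = √(6724 + 38809) - 45776 = √45533 - 45776 = -45776 + √45533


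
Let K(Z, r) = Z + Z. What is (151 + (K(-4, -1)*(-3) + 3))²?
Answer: 31684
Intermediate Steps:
K(Z, r) = 2*Z
(151 + (K(-4, -1)*(-3) + 3))² = (151 + ((2*(-4))*(-3) + 3))² = (151 + (-8*(-3) + 3))² = (151 + (24 + 3))² = (151 + 27)² = 178² = 31684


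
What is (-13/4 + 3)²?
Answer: 1/16 ≈ 0.062500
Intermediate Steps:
(-13/4 + 3)² = (-¼)² = 1/16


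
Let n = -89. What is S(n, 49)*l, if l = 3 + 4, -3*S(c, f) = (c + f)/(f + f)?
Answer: 20/21 ≈ 0.95238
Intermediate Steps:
S(c, f) = -(c + f)/(6*f) (S(c, f) = -(c + f)/(3*(f + f)) = -(c + f)/(3*(2*f)) = -(c + f)*1/(2*f)/3 = -(c + f)/(6*f))
l = 7
S(n, 49)*l = ((⅙)*(-1*(-89) - 1*49)/49)*7 = ((⅙)*(1/49)*(89 - 49))*7 = ((⅙)*(1/49)*40)*7 = (20/147)*7 = 20/21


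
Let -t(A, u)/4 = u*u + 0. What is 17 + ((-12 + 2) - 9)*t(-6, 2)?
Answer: 321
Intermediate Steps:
t(A, u) = -4*u² (t(A, u) = -4*(u*u + 0) = -4*(u² + 0) = -4*u²)
17 + ((-12 + 2) - 9)*t(-6, 2) = 17 + ((-12 + 2) - 9)*(-4*2²) = 17 + (-10 - 9)*(-4*4) = 17 - 19*(-16) = 17 + 304 = 321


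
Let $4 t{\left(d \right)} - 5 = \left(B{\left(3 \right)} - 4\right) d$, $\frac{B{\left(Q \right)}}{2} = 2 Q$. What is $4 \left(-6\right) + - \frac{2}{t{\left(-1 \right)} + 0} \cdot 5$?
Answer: $- \frac{32}{3} \approx -10.667$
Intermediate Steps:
$B{\left(Q \right)} = 4 Q$ ($B{\left(Q \right)} = 2 \cdot 2 Q = 4 Q$)
$t{\left(d \right)} = \frac{5}{4} + 2 d$ ($t{\left(d \right)} = \frac{5}{4} + \frac{\left(4 \cdot 3 - 4\right) d}{4} = \frac{5}{4} + \frac{\left(12 - 4\right) d}{4} = \frac{5}{4} + \frac{8 d}{4} = \frac{5}{4} + 2 d$)
$4 \left(-6\right) + - \frac{2}{t{\left(-1 \right)} + 0} \cdot 5 = 4 \left(-6\right) + - \frac{2}{\left(\frac{5}{4} + 2 \left(-1\right)\right) + 0} \cdot 5 = -24 + - \frac{2}{\left(\frac{5}{4} - 2\right) + 0} \cdot 5 = -24 + - \frac{2}{- \frac{3}{4} + 0} \cdot 5 = -24 + - \frac{2}{- \frac{3}{4}} \cdot 5 = -24 + \left(-2\right) \left(- \frac{4}{3}\right) 5 = -24 + \frac{8}{3} \cdot 5 = -24 + \frac{40}{3} = - \frac{32}{3}$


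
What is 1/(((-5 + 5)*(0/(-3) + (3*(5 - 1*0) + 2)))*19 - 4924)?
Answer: -1/4924 ≈ -0.00020309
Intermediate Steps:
1/(((-5 + 5)*(0/(-3) + (3*(5 - 1*0) + 2)))*19 - 4924) = 1/((0*(0*(-1/3) + (3*(5 + 0) + 2)))*19 - 4924) = 1/((0*(0 + (3*5 + 2)))*19 - 4924) = 1/((0*(0 + (15 + 2)))*19 - 4924) = 1/((0*(0 + 17))*19 - 4924) = 1/((0*17)*19 - 4924) = 1/(0*19 - 4924) = 1/(0 - 4924) = 1/(-4924) = -1/4924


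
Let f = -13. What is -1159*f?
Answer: 15067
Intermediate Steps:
-1159*f = -1159*(-13) = 15067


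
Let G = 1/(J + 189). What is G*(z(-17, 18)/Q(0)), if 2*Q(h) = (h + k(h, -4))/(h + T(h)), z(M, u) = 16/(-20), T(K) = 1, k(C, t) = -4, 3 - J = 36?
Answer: 1/390 ≈ 0.0025641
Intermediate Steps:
J = -33 (J = 3 - 1*36 = 3 - 36 = -33)
G = 1/156 (G = 1/(-33 + 189) = 1/156 ≈ 0.0064103)
z(M, u) = -⅘ (z(M, u) = 16*(-1/20) = -⅘)
Q(h) = (-4 + h)/(2*(1 + h)) (Q(h) = ((h - 4)/(h + 1))/2 = ((-4 + h)/(1 + h))/2 = (-4 + h)/(2*(1 + h)))
G*(z(-17, 18)/Q(0)) = (-4*2*(1 + 0)/(-4 + 0)/5)/156 = (-4/(5*((½)*(-4)/1)))/156 = (-4/(5*((½)*1*(-4))))/156 = (-⅘/(-2))/156 = (-⅘*(-½))/156 = (1/156)*(⅖) = 1/390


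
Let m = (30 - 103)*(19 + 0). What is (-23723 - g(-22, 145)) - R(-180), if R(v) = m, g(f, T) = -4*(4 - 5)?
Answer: -22340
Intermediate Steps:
g(f, T) = 4 (g(f, T) = -4*(-1) = 4)
m = -1387 (m = -73*19 = -1387)
R(v) = -1387
(-23723 - g(-22, 145)) - R(-180) = (-23723 - 1*4) - 1*(-1387) = (-23723 - 4) + 1387 = -23727 + 1387 = -22340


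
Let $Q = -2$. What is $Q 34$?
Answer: $-68$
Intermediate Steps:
$Q 34 = \left(-2\right) 34 = -68$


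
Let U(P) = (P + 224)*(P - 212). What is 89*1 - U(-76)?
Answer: 42713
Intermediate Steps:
U(P) = (-212 + P)*(224 + P) (U(P) = (224 + P)*(-212 + P) = (-212 + P)*(224 + P))
89*1 - U(-76) = 89*1 - (-47488 + (-76)² + 12*(-76)) = 89 - (-47488 + 5776 - 912) = 89 - 1*(-42624) = 89 + 42624 = 42713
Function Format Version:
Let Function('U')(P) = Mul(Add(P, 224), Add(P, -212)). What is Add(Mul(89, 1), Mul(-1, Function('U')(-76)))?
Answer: 42713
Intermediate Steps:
Function('U')(P) = Mul(Add(-212, P), Add(224, P)) (Function('U')(P) = Mul(Add(224, P), Add(-212, P)) = Mul(Add(-212, P), Add(224, P)))
Add(Mul(89, 1), Mul(-1, Function('U')(-76))) = Add(Mul(89, 1), Mul(-1, Add(-47488, Pow(-76, 2), Mul(12, -76)))) = Add(89, Mul(-1, Add(-47488, 5776, -912))) = Add(89, Mul(-1, -42624)) = Add(89, 42624) = 42713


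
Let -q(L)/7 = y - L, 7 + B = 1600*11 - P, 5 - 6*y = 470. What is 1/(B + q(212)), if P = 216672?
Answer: -2/394105 ≈ -5.0748e-6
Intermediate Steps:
y = -155/2 (y = ⅚ - ⅙*470 = ⅚ - 235/3 = -155/2 ≈ -77.500)
B = -199079 (B = -7 + (1600*11 - 1*216672) = -7 + (17600 - 216672) = -7 - 199072 = -199079)
q(L) = 1085/2 + 7*L (q(L) = -7*(-155/2 - L) = 1085/2 + 7*L)
1/(B + q(212)) = 1/(-199079 + (1085/2 + 7*212)) = 1/(-199079 + (1085/2 + 1484)) = 1/(-199079 + 4053/2) = 1/(-394105/2) = -2/394105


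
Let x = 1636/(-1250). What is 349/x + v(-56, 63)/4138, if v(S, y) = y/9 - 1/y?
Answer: -28431759415/106623846 ≈ -266.65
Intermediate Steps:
v(S, y) = -1/y + y/9 (v(S, y) = y*(⅑) - 1/y = y/9 - 1/y = -1/y + y/9)
x = -818/625 (x = 1636*(-1/1250) = -818/625 ≈ -1.3088)
349/x + v(-56, 63)/4138 = 349/(-818/625) + (-1/63 + (⅑)*63)/4138 = 349*(-625/818) + (-1*1/63 + 7)*(1/4138) = -218125/818 + (-1/63 + 7)*(1/4138) = -218125/818 + (440/63)*(1/4138) = -218125/818 + 220/130347 = -28431759415/106623846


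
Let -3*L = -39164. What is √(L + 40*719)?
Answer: 2*√94083/3 ≈ 204.49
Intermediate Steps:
L = 39164/3 (L = -⅓*(-39164) = 39164/3 ≈ 13055.)
√(L + 40*719) = √(39164/3 + 40*719) = √(39164/3 + 28760) = √(125444/3) = 2*√94083/3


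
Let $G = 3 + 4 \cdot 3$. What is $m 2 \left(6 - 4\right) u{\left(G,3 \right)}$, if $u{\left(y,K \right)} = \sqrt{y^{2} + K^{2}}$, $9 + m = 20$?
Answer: $132 \sqrt{26} \approx 673.07$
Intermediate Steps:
$m = 11$ ($m = -9 + 20 = 11$)
$G = 15$ ($G = 3 + 12 = 15$)
$u{\left(y,K \right)} = \sqrt{K^{2} + y^{2}}$
$m 2 \left(6 - 4\right) u{\left(G,3 \right)} = 11 \cdot 2 \left(6 - 4\right) \sqrt{3^{2} + 15^{2}} = 11 \cdot 2 \cdot 2 \sqrt{9 + 225} = 11 \cdot 4 \sqrt{234} = 44 \cdot 3 \sqrt{26} = 132 \sqrt{26}$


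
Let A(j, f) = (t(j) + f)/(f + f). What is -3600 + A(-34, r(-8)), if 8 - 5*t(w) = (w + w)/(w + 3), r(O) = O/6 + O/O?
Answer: -223277/62 ≈ -3601.2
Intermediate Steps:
r(O) = 1 + O/6 (r(O) = O*(⅙) + 1 = O/6 + 1 = 1 + O/6)
t(w) = 8/5 - 2*w/(5*(3 + w)) (t(w) = 8/5 - (w + w)/(5*(w + 3)) = 8/5 - 2*w/(5*(3 + w)))
A(j, f) = (f + 6*(4 + j)/(5*(3 + j)))/(2*f) (A(j, f) = (6*(4 + j)/(5*(3 + j)) + f)/(f + f) = (f + 6*(4 + j)/(5*(3 + j)))/((2*f)) = (f + 6*(4 + j)/(5*(3 + j)))*(1/(2*f)) = (f + 6*(4 + j)/(5*(3 + j)))/(2*f))
-3600 + A(-34, r(-8)) = -3600 + (24 + 6*(-34) + 5*(1 + (⅙)*(-8))*(3 - 34))/(10*(1 + (⅙)*(-8))*(3 - 34)) = -3600 + (⅒)*(24 - 204 + 5*(1 - 4/3)*(-31))/((1 - 4/3)*(-31)) = -3600 + (⅒)*(-1/31)*(24 - 204 + 5*(-⅓)*(-31))/(-⅓) = -3600 + (⅒)*(-3)*(-1/31)*(24 - 204 + 155/3) = -3600 + (⅒)*(-3)*(-1/31)*(-385/3) = -3600 - 77/62 = -223277/62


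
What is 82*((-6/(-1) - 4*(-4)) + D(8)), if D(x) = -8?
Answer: 1148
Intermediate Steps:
82*((-6/(-1) - 4*(-4)) + D(8)) = 82*((-6/(-1) - 4*(-4)) - 8) = 82*((-6*(-1) + 16) - 8) = 82*((6 + 16) - 8) = 82*(22 - 8) = 82*14 = 1148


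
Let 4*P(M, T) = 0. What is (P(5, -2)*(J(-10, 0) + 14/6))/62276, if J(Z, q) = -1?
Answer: 0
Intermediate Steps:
P(M, T) = 0 (P(M, T) = (¼)*0 = 0)
(P(5, -2)*(J(-10, 0) + 14/6))/62276 = (0*(-1 + 14/6))/62276 = (0*(-1 + 14*(⅙)))*(1/62276) = (0*(-1 + 7/3))*(1/62276) = (0*(4/3))*(1/62276) = 0*(1/62276) = 0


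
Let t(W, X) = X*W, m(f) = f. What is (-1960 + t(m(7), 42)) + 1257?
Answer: -409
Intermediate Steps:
t(W, X) = W*X
(-1960 + t(m(7), 42)) + 1257 = (-1960 + 7*42) + 1257 = (-1960 + 294) + 1257 = -1666 + 1257 = -409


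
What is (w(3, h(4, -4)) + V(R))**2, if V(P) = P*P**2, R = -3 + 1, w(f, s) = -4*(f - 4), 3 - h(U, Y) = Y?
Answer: 16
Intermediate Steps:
h(U, Y) = 3 - Y
w(f, s) = 16 - 4*f (w(f, s) = -4*(-4 + f) = 16 - 4*f)
R = -2
V(P) = P**3
(w(3, h(4, -4)) + V(R))**2 = ((16 - 4*3) + (-2)**3)**2 = ((16 - 12) - 8)**2 = (4 - 8)**2 = (-4)**2 = 16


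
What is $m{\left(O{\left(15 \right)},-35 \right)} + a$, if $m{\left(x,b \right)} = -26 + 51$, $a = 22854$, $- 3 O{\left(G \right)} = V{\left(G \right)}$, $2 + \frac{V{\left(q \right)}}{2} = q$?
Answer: $22879$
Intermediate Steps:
$V{\left(q \right)} = -4 + 2 q$
$O{\left(G \right)} = \frac{4}{3} - \frac{2 G}{3}$ ($O{\left(G \right)} = - \frac{-4 + 2 G}{3} = \frac{4}{3} - \frac{2 G}{3}$)
$m{\left(x,b \right)} = 25$
$m{\left(O{\left(15 \right)},-35 \right)} + a = 25 + 22854 = 22879$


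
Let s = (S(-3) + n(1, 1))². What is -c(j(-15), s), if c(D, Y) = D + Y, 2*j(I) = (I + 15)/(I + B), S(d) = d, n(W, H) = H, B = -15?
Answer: -4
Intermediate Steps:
s = 4 (s = (-3 + 1)² = (-2)² = 4)
j(I) = (15 + I)/(2*(-15 + I)) (j(I) = ((I + 15)/(I - 15))/2 = ((15 + I)/(-15 + I))/2 = (15 + I)/(2*(-15 + I)))
-c(j(-15), s) = -((15 - 15)/(2*(-15 - 15)) + 4) = -((½)*0/(-30) + 4) = -((½)*(-1/30)*0 + 4) = -(0 + 4) = -1*4 = -4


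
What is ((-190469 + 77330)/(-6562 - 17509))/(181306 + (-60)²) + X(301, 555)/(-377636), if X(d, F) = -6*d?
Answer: 144303585360/30014457530381 ≈ 0.0048078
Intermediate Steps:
((-190469 + 77330)/(-6562 - 17509))/(181306 + (-60)²) + X(301, 555)/(-377636) = ((-190469 + 77330)/(-6562 - 17509))/(181306 + (-60)²) - 6*301/(-377636) = (-113139/(-24071))/(181306 + 3600) - 1806*(-1/377636) = -113139*(-1/24071)/184906 + 129/26974 = (113139/24071)*(1/184906) + 129/26974 = 113139/4450872326 + 129/26974 = 144303585360/30014457530381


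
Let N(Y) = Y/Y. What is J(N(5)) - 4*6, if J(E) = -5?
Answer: -29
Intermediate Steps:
N(Y) = 1
J(N(5)) - 4*6 = -5 - 4*6 = -5 - 24 = -29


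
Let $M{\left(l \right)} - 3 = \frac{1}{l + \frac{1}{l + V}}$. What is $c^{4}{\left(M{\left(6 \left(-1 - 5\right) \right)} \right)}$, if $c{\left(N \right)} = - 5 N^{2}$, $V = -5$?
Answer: $\frac{86217649601530994580062500000000}{22648735632221029412621281} \approx 3.8067 \cdot 10^{6}$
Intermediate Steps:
$M{\left(l \right)} = 3 + \frac{1}{l + \frac{1}{-5 + l}}$ ($M{\left(l \right)} = 3 + \frac{1}{l + \frac{1}{l - 5}} = 3 + \frac{1}{l + \frac{1}{-5 + l}}$)
$c^{4}{\left(M{\left(6 \left(-1 - 5\right) \right)} \right)} = \left(- 5 \left(\frac{-2 - 14 \cdot 6 \left(-1 - 5\right) + 3 \left(6 \left(-1 - 5\right)\right)^{2}}{1 + \left(6 \left(-1 - 5\right)\right)^{2} - 5 \cdot 6 \left(-1 - 5\right)}\right)^{2}\right)^{4} = \left(- 5 \left(\frac{-2 - 14 \cdot 6 \left(-6\right) + 3 \left(6 \left(-6\right)\right)^{2}}{1 + \left(6 \left(-6\right)\right)^{2} - 5 \cdot 6 \left(-6\right)}\right)^{2}\right)^{4} = \left(- 5 \left(\frac{-2 - -504 + 3 \left(-36\right)^{2}}{1 + \left(-36\right)^{2} - -180}\right)^{2}\right)^{4} = \left(- 5 \left(\frac{-2 + 504 + 3 \cdot 1296}{1 + 1296 + 180}\right)^{2}\right)^{4} = \left(- 5 \left(\frac{-2 + 504 + 3888}{1477}\right)^{2}\right)^{4} = \left(- 5 \left(\frac{1}{1477} \cdot 4390\right)^{2}\right)^{4} = \left(- 5 \left(\frac{4390}{1477}\right)^{2}\right)^{4} = \left(\left(-5\right) \frac{19272100}{2181529}\right)^{4} = \left(- \frac{96360500}{2181529}\right)^{4} = \frac{86217649601530994580062500000000}{22648735632221029412621281}$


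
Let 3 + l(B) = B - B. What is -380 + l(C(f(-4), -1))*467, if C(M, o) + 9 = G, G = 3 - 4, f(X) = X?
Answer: -1781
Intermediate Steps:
G = -1
C(M, o) = -10 (C(M, o) = -9 - 1 = -10)
l(B) = -3 (l(B) = -3 + (B - B) = -3 + 0 = -3)
-380 + l(C(f(-4), -1))*467 = -380 - 3*467 = -380 - 1401 = -1781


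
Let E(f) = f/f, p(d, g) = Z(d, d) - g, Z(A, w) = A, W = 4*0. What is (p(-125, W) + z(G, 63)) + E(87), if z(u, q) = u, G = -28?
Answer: -152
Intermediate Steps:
W = 0
p(d, g) = d - g
E(f) = 1
(p(-125, W) + z(G, 63)) + E(87) = ((-125 - 1*0) - 28) + 1 = ((-125 + 0) - 28) + 1 = (-125 - 28) + 1 = -153 + 1 = -152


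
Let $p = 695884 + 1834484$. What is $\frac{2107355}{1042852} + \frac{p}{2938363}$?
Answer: $\frac{8830973289401}{3064277731276} \approx 2.8819$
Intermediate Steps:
$p = 2530368$
$\frac{2107355}{1042852} + \frac{p}{2938363} = \frac{2107355}{1042852} + \frac{2530368}{2938363} = \frac{8830973289401}{3064277731276}$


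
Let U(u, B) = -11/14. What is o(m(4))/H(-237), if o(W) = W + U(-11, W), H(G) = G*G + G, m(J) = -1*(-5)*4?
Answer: 269/783048 ≈ 0.00034353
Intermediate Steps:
U(u, B) = -11/14 (U(u, B) = -11*1/14 = -11/14)
m(J) = 20 (m(J) = 5*4 = 20)
H(G) = G + G**2 (H(G) = G**2 + G = G + G**2)
o(W) = -11/14 + W (o(W) = W - 11/14 = -11/14 + W)
o(m(4))/H(-237) = (-11/14 + 20)/((-237*(1 - 237))) = 269/(14*((-237*(-236)))) = (269/14)/55932 = (269/14)*(1/55932) = 269/783048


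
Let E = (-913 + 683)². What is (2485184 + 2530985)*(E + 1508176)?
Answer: 7830621037844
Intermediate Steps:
E = 52900 (E = (-230)² = 52900)
(2485184 + 2530985)*(E + 1508176) = (2485184 + 2530985)*(52900 + 1508176) = 5016169*1561076 = 7830621037844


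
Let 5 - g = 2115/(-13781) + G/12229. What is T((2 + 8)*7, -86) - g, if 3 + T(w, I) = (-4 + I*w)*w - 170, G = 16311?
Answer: -71094622405886/168527849 ≈ -4.2186e+5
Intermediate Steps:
T(w, I) = -173 + w*(-4 + I*w) (T(w, I) = -3 + ((-4 + I*w)*w - 170) = -3 + (w*(-4 + I*w) - 170) = -3 + (-170 + w*(-4 + I*w)) = -173 + w*(-4 + I*w))
g = 643721689/168527849 (g = 5 - (2115/(-13781) + 16311/12229) = 5 - (2115*(-1/13781) + 16311*(1/12229)) = 5 - (-2115/13781 + 16311/12229) = 5 - 1*198917556/168527849 = 5 - 198917556/168527849 = 643721689/168527849 ≈ 3.8197)
T((2 + 8)*7, -86) - g = (-173 - 4*(2 + 8)*7 - 86*49*(2 + 8)**2) - 1*643721689/168527849 = (-173 - 40*7 - 86*(10*7)**2) - 643721689/168527849 = (-173 - 4*70 - 86*70**2) - 643721689/168527849 = (-173 - 280 - 86*4900) - 643721689/168527849 = (-173 - 280 - 421400) - 643721689/168527849 = -421853 - 643721689/168527849 = -71094622405886/168527849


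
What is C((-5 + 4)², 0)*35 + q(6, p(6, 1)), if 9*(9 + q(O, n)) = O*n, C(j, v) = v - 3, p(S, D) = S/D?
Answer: -110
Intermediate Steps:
C(j, v) = -3 + v
q(O, n) = -9 + O*n/9 (q(O, n) = -9 + (O*n)/9 = -9 + O*n/9)
C((-5 + 4)², 0)*35 + q(6, p(6, 1)) = (-3 + 0)*35 + (-9 + (⅑)*6*(6/1)) = -3*35 + (-9 + (⅑)*6*(6*1)) = -105 + (-9 + (⅑)*6*6) = -105 + (-9 + 4) = -105 - 5 = -110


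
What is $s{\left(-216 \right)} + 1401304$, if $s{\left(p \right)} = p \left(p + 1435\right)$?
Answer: $1138000$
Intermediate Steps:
$s{\left(p \right)} = p \left(1435 + p\right)$
$s{\left(-216 \right)} + 1401304 = - 216 \left(1435 - 216\right) + 1401304 = \left(-216\right) 1219 + 1401304 = -263304 + 1401304 = 1138000$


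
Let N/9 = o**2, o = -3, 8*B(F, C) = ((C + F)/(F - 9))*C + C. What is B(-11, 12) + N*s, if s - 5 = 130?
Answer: 437457/40 ≈ 10936.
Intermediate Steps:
B(F, C) = C/8 + C*(C + F)/(8*(-9 + F)) (B(F, C) = (((C + F)/(F - 9))*C + C)/8 = (((C + F)/(-9 + F))*C + C)/8 = (C*(C + F)/(-9 + F) + C)/8 = (C + C*(C + F)/(-9 + F))/8 = C/8 + C*(C + F)/(8*(-9 + F)))
s = 135 (s = 5 + 130 = 135)
N = 81 (N = 9*(-3)**2 = 9*9 = 81)
B(-11, 12) + N*s = (1/8)*12*(-9 + 12 + 2*(-11))/(-9 - 11) + 81*135 = (1/8)*12*(-9 + 12 - 22)/(-20) + 10935 = (1/8)*12*(-1/20)*(-19) + 10935 = 57/40 + 10935 = 437457/40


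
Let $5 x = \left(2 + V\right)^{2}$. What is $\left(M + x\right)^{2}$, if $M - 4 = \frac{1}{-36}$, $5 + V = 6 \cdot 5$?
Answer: $\frac{726787681}{32400} \approx 22432.0$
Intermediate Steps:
$V = 25$ ($V = -5 + 6 \cdot 5 = -5 + 30 = 25$)
$x = \frac{729}{5}$ ($x = \frac{\left(2 + 25\right)^{2}}{5} = \frac{27^{2}}{5} = \frac{1}{5} \cdot 729 = \frac{729}{5} \approx 145.8$)
$M = \frac{143}{36}$ ($M = 4 + \frac{1}{-36} = 4 - \frac{1}{36} = \frac{143}{36} \approx 3.9722$)
$\left(M + x\right)^{2} = \left(\frac{143}{36} + \frac{729}{5}\right)^{2} = \left(\frac{26959}{180}\right)^{2} = \frac{726787681}{32400}$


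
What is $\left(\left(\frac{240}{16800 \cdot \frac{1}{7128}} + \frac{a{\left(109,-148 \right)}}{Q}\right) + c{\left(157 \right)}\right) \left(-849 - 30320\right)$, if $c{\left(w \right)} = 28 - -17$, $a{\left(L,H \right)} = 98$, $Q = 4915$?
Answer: $- \frac{157475855587}{34405} \approx -4.5771 \cdot 10^{6}$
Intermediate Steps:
$c{\left(w \right)} = 45$ ($c{\left(w \right)} = 28 + 17 = 45$)
$\left(\left(\frac{240}{16800 \cdot \frac{1}{7128}} + \frac{a{\left(109,-148 \right)}}{Q}\right) + c{\left(157 \right)}\right) \left(-849 - 30320\right) = \left(\left(\frac{240}{16800 \cdot \frac{1}{7128}} + \frac{98}{4915}\right) + 45\right) \left(-849 - 30320\right) = \left(\left(\frac{240}{16800 \cdot \frac{1}{7128}} + 98 \cdot \frac{1}{4915}\right) + 45\right) \left(-31169\right) = \left(\left(\frac{240}{\frac{700}{297}} + \frac{98}{4915}\right) + 45\right) \left(-31169\right) = \left(\left(240 \cdot \frac{297}{700} + \frac{98}{4915}\right) + 45\right) \left(-31169\right) = \left(\left(\frac{3564}{35} + \frac{98}{4915}\right) + 45\right) \left(-31169\right) = \left(\frac{3504098}{34405} + 45\right) \left(-31169\right) = \frac{5052323}{34405} \left(-31169\right) = - \frac{157475855587}{34405}$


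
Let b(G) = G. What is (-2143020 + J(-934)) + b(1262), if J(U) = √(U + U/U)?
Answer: -2141758 + I*√933 ≈ -2.1418e+6 + 30.545*I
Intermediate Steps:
J(U) = √(1 + U) (J(U) = √(U + 1) = √(1 + U))
(-2143020 + J(-934)) + b(1262) = (-2143020 + √(1 - 934)) + 1262 = (-2143020 + √(-933)) + 1262 = (-2143020 + I*√933) + 1262 = -2141758 + I*√933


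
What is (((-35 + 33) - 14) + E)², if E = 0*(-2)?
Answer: 256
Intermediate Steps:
E = 0
(((-35 + 33) - 14) + E)² = (((-35 + 33) - 14) + 0)² = ((-2 - 14) + 0)² = (-16 + 0)² = (-16)² = 256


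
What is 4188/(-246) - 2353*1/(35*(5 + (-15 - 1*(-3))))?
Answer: -74537/10045 ≈ -7.4203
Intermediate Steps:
4188/(-246) - 2353*1/(35*(5 + (-15 - 1*(-3)))) = 4188*(-1/246) - 2353*1/(35*(5 + (-15 + 3))) = -698/41 - 2353*1/(35*(5 - 12)) = -698/41 - 2353/((-7*35)) = -698/41 - 2353/(-245) = -698/41 - 2353*(-1/245) = -698/41 + 2353/245 = -74537/10045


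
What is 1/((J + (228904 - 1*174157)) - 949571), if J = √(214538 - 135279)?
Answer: -894824/800709911717 - √79259/800709911717 ≈ -1.1179e-6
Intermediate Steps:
J = √79259 ≈ 281.53
1/((J + (228904 - 1*174157)) - 949571) = 1/((√79259 + (228904 - 1*174157)) - 949571) = 1/((√79259 + (228904 - 174157)) - 949571) = 1/((√79259 + 54747) - 949571) = 1/((54747 + √79259) - 949571) = 1/(-894824 + √79259)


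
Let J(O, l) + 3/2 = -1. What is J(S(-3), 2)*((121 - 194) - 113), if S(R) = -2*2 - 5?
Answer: 465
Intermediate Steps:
S(R) = -9 (S(R) = -4 - 5 = -9)
J(O, l) = -5/2 (J(O, l) = -3/2 - 1 = -5/2)
J(S(-3), 2)*((121 - 194) - 113) = -5*((121 - 194) - 113)/2 = -5*(-73 - 113)/2 = -5/2*(-186) = 465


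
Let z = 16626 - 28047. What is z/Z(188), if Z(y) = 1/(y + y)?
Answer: -4294296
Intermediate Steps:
Z(y) = 1/(2*y)
z = -11421
z/Z(188) = -11421/((1/2)/188) = -11421/((1/2)*(1/188)) = -11421/1/376 = -11421*376 = -4294296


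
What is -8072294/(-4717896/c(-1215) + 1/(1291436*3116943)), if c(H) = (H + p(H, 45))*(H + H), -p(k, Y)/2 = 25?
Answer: 27607492092006388801800/5249060151831281 ≈ 5.2595e+6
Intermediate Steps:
p(k, Y) = -50 (p(k, Y) = -2*25 = -50)
c(H) = 2*H*(-50 + H) (c(H) = (H - 50)*(H + H) = (-50 + H)*(2*H) = 2*H*(-50 + H))
-8072294/(-4717896/c(-1215) + 1/(1291436*3116943)) = -8072294/(-4717896*(-1/(2430*(-50 - 1215))) + 1/(1291436*3116943)) = -8072294/(-4717896/(2*(-1215)*(-1265)) + (1/1291436)*(1/3116943)) = -8072294/(-4717896/3073950 + 1/4025332400148) = -8072294/(-4717896*1/3073950 + 1/4025332400148) = -8072294/(-786316/512325 + 1/4025332400148) = -8072294/(-351687030172695827/229142046878424900) = -8072294*(-229142046878424900/351687030172695827) = 27607492092006388801800/5249060151831281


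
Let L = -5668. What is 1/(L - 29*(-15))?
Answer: -1/5233 ≈ -0.00019110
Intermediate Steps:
1/(L - 29*(-15)) = 1/(-5668 - 29*(-15)) = 1/(-5668 + 435) = 1/(-5233) = -1/5233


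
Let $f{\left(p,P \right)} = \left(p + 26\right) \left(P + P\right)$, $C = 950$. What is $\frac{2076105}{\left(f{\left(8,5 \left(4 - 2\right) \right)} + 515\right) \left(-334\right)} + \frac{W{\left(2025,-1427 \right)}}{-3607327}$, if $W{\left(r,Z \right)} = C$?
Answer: $- \frac{1497913758967}{287958485102} \approx -5.2018$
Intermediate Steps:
$f{\left(p,P \right)} = 2 P \left(26 + p\right)$ ($f{\left(p,P \right)} = \left(26 + p\right) 2 P = 2 P \left(26 + p\right)$)
$W{\left(r,Z \right)} = 950$
$\frac{2076105}{\left(f{\left(8,5 \left(4 - 2\right) \right)} + 515\right) \left(-334\right)} + \frac{W{\left(2025,-1427 \right)}}{-3607327} = \frac{2076105}{\left(2 \cdot 5 \left(4 - 2\right) \left(26 + 8\right) + 515\right) \left(-334\right)} + \frac{950}{-3607327} = \frac{2076105}{\left(2 \cdot 5 \cdot 2 \cdot 34 + 515\right) \left(-334\right)} + 950 \left(- \frac{1}{3607327}\right) = \frac{2076105}{\left(2 \cdot 10 \cdot 34 + 515\right) \left(-334\right)} - \frac{950}{3607327} = \frac{2076105}{\left(680 + 515\right) \left(-334\right)} - \frac{950}{3607327} = \frac{2076105}{1195 \left(-334\right)} - \frac{950}{3607327} = \frac{2076105}{-399130} - \frac{950}{3607327} = 2076105 \left(- \frac{1}{399130}\right) - \frac{950}{3607327} = - \frac{415221}{79826} - \frac{950}{3607327} = - \frac{1497913758967}{287958485102}$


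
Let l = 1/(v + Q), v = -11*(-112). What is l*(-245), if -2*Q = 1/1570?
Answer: -769300/3868479 ≈ -0.19886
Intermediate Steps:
Q = -1/3140 (Q = -½/1570 = -½*1/1570 = -1/3140 ≈ -0.00031847)
v = 1232
l = 3140/3868479 (l = 1/(1232 - 1/3140) = 1/(3868479/3140) = 3140/3868479 ≈ 0.00081169)
l*(-245) = (3140/3868479)*(-245) = -769300/3868479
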